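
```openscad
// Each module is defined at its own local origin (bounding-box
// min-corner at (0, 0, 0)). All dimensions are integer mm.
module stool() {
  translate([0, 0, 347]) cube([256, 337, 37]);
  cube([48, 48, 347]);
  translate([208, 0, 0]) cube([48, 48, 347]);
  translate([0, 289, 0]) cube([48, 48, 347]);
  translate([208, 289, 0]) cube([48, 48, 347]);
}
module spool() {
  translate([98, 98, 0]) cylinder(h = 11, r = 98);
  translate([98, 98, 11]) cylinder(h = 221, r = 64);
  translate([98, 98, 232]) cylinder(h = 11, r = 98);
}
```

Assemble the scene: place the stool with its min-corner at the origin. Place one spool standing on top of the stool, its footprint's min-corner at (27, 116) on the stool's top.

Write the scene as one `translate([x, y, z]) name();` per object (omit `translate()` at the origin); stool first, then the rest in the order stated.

stool();
translate([27, 116, 384]) spool();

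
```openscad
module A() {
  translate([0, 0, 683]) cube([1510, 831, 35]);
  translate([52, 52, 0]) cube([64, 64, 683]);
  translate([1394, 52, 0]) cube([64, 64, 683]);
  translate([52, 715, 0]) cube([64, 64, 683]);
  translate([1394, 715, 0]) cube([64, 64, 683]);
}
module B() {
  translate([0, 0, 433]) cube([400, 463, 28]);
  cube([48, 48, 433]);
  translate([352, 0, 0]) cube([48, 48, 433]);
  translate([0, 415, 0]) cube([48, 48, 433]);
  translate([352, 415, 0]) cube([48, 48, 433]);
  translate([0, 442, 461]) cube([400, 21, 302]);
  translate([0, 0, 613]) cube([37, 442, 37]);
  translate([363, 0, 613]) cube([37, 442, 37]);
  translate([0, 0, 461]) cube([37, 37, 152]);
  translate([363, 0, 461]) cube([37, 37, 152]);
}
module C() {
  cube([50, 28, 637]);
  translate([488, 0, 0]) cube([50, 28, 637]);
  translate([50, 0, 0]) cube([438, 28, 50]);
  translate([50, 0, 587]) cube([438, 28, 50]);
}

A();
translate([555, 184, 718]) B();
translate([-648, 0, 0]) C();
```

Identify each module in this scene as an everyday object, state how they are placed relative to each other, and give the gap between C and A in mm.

A is a table. B is a chair. C is a picture frame. The chair is on top of the table, centred. The picture frame is on the floor beside the table on its −x side. The gap between the picture frame and the table is 110 mm.

The picture frame's nearest face is 110 mm from the table's −x face.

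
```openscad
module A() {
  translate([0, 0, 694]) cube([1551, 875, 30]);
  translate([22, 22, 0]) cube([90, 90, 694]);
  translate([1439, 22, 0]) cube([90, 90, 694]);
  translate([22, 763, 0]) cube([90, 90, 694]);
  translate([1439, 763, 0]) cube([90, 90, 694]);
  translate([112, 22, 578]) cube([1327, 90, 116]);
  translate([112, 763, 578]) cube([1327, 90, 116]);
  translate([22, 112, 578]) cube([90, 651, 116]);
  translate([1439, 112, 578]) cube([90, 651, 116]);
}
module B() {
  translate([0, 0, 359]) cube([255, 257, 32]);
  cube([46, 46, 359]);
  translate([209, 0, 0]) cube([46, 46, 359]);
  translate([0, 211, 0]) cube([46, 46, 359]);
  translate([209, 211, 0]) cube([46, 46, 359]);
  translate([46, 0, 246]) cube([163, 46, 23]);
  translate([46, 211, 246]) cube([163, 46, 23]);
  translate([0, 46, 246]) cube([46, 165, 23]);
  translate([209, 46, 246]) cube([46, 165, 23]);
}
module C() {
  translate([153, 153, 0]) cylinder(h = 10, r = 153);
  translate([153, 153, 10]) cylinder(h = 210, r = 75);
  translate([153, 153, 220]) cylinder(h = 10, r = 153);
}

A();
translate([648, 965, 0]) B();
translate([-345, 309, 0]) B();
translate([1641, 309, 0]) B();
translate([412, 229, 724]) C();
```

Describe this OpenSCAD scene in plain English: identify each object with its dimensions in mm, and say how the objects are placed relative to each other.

A is a rectangular dining table. The top is 1551×875×30 mm with its upper surface at z = 724 mm. It stands on four 90×90 mm square legs, each inset 22 mm from the nearest pair of top edges, running from the floor to the underside of the top. Four apron rails, 90 mm thick and 116 mm tall, run between adjacent legs with their top edges flush with the underside of the top and their outer faces flush with the legs' outer faces.

B is a simple wooden stool: a rectangular seat 255 mm (x) by 257 mm (y), 32 mm thick, top face at z = 391 mm, on four square legs, each 46×46 mm in cross-section. The legs rest on z = 0, each flush with a corner of the seat. Four stretchers, 46 mm wide and 23 mm tall, connect adjacent legs with their undersides at z = 246 mm, each running between the inner faces of the legs it joins and aligned with the legs' outer faces on the other axis.

C is a spool: two coaxial disc flanges of radius 153 mm and thickness 10 mm, joined by a core cylinder of radius 75 mm and height 210 mm. The lower flange rests on z = 0 and the three cylinders share a vertical axis.

Three stools sit around the table at the +y, −x, +x sides. The spool is on top of the table.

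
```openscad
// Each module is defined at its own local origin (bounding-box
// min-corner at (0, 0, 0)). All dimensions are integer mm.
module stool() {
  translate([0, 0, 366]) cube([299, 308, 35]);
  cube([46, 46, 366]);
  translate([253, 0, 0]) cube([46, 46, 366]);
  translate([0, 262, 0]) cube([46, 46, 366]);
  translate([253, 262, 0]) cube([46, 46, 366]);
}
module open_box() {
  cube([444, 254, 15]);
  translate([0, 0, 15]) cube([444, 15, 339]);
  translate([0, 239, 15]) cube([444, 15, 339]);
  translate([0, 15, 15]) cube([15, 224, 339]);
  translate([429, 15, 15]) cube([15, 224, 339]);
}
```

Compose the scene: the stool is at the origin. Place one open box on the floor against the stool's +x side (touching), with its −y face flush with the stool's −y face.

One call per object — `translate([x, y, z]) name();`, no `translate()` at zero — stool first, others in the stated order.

stool();
translate([299, 0, 0]) open_box();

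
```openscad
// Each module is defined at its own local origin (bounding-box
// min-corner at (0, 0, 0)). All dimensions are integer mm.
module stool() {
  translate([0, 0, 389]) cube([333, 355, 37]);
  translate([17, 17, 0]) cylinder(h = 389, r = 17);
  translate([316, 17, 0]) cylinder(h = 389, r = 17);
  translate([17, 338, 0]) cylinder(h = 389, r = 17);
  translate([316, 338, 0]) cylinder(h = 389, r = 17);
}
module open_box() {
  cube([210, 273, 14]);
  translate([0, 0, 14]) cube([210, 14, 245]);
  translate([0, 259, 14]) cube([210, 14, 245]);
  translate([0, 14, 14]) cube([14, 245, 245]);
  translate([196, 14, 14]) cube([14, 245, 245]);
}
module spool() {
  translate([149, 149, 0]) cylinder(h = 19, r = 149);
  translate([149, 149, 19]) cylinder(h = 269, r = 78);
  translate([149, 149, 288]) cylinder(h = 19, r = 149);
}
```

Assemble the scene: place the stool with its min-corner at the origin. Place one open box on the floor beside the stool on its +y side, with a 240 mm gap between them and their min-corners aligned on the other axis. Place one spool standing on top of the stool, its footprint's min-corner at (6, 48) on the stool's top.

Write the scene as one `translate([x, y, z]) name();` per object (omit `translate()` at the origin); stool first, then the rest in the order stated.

stool();
translate([0, 595, 0]) open_box();
translate([6, 48, 426]) spool();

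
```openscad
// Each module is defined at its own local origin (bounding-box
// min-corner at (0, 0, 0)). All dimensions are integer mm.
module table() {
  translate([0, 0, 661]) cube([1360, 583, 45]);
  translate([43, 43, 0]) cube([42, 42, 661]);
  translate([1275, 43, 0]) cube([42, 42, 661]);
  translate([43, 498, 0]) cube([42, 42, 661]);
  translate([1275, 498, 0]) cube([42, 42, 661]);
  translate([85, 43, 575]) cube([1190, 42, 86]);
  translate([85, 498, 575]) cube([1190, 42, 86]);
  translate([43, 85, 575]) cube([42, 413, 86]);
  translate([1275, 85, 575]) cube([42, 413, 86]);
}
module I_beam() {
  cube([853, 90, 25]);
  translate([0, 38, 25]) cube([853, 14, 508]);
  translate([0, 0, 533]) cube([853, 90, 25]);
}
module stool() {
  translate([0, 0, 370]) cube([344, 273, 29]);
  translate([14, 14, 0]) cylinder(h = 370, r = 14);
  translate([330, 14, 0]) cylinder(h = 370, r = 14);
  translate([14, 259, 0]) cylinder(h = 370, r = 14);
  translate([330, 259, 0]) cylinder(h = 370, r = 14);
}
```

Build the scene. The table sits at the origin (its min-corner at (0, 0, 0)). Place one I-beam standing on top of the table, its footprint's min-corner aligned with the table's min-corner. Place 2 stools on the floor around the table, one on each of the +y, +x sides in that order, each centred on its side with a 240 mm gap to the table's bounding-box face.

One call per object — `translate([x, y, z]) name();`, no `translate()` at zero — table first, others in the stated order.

table();
translate([0, 0, 706]) I_beam();
translate([508, 823, 0]) stool();
translate([1600, 155, 0]) stool();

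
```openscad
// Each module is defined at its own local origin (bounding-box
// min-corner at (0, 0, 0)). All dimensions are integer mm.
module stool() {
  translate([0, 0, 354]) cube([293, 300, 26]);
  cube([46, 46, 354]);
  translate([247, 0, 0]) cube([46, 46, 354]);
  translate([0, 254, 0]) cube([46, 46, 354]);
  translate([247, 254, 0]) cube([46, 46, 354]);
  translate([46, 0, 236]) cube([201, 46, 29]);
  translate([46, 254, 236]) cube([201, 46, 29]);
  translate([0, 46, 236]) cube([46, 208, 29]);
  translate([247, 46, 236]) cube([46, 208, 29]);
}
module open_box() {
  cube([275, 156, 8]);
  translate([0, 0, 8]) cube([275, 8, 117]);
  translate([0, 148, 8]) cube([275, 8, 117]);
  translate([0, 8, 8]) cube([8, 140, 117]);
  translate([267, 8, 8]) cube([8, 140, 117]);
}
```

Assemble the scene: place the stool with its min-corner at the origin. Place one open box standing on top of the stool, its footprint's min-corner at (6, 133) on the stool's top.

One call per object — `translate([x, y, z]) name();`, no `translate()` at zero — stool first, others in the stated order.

stool();
translate([6, 133, 380]) open_box();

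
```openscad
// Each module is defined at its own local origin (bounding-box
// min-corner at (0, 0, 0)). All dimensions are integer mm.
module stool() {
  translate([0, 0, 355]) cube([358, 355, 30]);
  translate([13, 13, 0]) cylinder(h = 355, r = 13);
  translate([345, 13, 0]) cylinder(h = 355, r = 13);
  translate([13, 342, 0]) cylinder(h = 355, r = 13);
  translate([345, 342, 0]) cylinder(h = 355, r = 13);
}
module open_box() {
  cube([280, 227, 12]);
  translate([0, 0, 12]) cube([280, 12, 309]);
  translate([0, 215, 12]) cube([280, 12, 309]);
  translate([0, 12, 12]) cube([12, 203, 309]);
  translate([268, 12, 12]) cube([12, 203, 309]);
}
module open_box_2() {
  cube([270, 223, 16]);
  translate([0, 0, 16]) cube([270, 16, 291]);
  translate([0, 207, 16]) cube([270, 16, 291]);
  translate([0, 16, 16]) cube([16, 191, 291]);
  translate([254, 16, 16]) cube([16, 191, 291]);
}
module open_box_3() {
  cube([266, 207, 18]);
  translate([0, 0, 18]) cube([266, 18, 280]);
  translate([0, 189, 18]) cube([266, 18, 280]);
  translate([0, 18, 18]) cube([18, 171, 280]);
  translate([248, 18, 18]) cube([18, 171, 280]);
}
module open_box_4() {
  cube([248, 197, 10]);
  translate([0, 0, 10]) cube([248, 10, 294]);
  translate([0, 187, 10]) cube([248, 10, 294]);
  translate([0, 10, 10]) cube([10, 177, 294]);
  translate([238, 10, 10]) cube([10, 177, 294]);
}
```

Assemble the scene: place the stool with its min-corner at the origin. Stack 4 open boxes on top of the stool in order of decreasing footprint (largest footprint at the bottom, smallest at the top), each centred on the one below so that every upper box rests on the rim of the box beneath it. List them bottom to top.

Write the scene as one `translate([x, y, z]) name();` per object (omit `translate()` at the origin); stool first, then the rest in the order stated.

stool();
translate([39, 64, 385]) open_box();
translate([44, 66, 706]) open_box_2();
translate([46, 74, 1013]) open_box_3();
translate([55, 79, 1311]) open_box_4();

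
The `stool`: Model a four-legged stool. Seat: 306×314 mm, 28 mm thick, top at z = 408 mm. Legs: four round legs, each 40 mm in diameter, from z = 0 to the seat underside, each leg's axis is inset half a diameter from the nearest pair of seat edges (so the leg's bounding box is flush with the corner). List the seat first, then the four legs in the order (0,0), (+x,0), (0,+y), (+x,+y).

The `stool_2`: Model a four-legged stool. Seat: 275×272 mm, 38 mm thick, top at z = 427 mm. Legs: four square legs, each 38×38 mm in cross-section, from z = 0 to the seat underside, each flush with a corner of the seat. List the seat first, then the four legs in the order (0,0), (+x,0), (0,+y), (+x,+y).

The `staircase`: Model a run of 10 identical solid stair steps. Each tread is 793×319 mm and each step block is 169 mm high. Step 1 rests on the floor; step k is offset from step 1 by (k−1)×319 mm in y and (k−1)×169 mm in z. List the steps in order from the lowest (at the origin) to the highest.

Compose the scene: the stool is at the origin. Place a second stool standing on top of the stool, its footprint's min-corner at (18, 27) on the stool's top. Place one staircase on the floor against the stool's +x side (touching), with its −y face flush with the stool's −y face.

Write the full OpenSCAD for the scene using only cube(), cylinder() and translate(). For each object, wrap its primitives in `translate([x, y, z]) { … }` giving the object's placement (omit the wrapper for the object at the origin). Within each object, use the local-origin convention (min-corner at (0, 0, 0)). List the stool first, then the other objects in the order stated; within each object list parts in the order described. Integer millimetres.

translate([0, 0, 380]) cube([306, 314, 28]);
translate([20, 20, 0]) cylinder(h = 380, r = 20);
translate([286, 20, 0]) cylinder(h = 380, r = 20);
translate([20, 294, 0]) cylinder(h = 380, r = 20);
translate([286, 294, 0]) cylinder(h = 380, r = 20);
translate([18, 27, 408]) {
  translate([0, 0, 389]) cube([275, 272, 38]);
  cube([38, 38, 389]);
  translate([237, 0, 0]) cube([38, 38, 389]);
  translate([0, 234, 0]) cube([38, 38, 389]);
  translate([237, 234, 0]) cube([38, 38, 389]);
}
translate([306, 0, 0]) {
  cube([793, 319, 169]);
  translate([0, 319, 169]) cube([793, 319, 169]);
  translate([0, 638, 338]) cube([793, 319, 169]);
  translate([0, 957, 507]) cube([793, 319, 169]);
  translate([0, 1276, 676]) cube([793, 319, 169]);
  translate([0, 1595, 845]) cube([793, 319, 169]);
  translate([0, 1914, 1014]) cube([793, 319, 169]);
  translate([0, 2233, 1183]) cube([793, 319, 169]);
  translate([0, 2552, 1352]) cube([793, 319, 169]);
  translate([0, 2871, 1521]) cube([793, 319, 169]);
}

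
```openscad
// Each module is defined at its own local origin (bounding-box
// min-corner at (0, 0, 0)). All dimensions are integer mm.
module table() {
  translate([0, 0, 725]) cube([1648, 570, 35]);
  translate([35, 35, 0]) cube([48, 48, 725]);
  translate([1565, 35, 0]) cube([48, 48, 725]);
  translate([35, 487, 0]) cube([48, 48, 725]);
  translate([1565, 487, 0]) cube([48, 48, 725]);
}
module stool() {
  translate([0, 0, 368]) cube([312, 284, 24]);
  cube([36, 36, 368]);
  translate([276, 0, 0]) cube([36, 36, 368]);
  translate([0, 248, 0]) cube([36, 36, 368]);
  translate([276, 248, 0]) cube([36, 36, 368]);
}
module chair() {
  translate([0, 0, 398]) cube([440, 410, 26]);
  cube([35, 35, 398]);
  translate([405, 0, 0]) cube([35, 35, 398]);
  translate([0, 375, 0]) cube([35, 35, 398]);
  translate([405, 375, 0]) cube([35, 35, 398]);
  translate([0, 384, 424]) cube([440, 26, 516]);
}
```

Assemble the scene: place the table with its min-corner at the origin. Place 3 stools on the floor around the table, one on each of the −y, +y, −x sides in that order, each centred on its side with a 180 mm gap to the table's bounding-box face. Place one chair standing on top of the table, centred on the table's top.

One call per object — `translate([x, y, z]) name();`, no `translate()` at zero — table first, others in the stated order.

table();
translate([668, -464, 0]) stool();
translate([668, 750, 0]) stool();
translate([-492, 143, 0]) stool();
translate([604, 80, 760]) chair();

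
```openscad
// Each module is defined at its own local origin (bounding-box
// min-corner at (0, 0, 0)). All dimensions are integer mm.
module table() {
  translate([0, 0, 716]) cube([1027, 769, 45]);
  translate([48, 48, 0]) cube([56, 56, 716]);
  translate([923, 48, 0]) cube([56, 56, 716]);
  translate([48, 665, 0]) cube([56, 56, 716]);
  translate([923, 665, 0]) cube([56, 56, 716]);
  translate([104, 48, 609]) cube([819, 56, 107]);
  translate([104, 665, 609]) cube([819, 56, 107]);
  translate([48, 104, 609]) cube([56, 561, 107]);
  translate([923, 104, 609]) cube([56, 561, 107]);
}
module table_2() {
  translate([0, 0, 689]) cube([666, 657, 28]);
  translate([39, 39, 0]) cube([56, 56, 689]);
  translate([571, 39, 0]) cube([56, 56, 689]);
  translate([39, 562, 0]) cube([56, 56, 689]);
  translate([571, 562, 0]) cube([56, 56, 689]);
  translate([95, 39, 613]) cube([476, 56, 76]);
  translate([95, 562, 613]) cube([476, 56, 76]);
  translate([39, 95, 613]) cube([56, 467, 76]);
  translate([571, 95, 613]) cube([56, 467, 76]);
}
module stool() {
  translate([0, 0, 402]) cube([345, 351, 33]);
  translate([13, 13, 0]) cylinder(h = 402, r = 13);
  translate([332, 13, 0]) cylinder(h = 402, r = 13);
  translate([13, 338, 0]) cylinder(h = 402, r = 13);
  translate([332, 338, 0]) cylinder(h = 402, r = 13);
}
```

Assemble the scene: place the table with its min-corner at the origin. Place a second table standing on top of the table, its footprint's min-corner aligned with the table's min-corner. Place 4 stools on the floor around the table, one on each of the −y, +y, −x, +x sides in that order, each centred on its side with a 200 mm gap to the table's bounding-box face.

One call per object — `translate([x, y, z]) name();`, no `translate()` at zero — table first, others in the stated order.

table();
translate([0, 0, 761]) table_2();
translate([341, -551, 0]) stool();
translate([341, 969, 0]) stool();
translate([-545, 209, 0]) stool();
translate([1227, 209, 0]) stool();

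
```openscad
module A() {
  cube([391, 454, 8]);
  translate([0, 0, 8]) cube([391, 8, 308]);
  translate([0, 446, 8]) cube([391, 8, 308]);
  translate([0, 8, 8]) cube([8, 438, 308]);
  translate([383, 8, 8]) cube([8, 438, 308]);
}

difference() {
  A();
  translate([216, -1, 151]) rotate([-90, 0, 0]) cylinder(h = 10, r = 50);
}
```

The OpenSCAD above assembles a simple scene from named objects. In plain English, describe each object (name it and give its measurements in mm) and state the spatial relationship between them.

A is an open-topped rectangular box: outside dimensions 391×454×316 mm, with a uniform wall and base thickness of 8 mm. The base is a full 391×454 slab on the floor; four walls sit on top of the base. The front and back walls (the −y and +y sides) span the full width; the two side walls fit between them.

The open box has a circular hole of radius 50 mm through its front wall, centred at (x = 216, z = 151).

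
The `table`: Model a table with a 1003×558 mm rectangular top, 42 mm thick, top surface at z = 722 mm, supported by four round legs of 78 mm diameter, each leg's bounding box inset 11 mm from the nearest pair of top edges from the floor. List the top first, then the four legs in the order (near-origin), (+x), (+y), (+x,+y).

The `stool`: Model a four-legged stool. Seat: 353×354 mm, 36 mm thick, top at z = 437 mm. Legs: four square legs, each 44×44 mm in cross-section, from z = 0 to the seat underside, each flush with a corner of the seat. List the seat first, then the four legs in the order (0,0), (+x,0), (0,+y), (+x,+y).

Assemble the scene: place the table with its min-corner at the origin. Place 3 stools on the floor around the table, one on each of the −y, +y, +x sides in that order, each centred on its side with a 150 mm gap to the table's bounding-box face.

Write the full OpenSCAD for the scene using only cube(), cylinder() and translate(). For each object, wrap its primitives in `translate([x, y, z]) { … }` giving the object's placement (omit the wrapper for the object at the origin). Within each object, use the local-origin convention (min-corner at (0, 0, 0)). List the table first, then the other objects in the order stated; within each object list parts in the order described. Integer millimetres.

translate([0, 0, 680]) cube([1003, 558, 42]);
translate([50, 50, 0]) cylinder(h = 680, r = 39);
translate([953, 50, 0]) cylinder(h = 680, r = 39);
translate([50, 508, 0]) cylinder(h = 680, r = 39);
translate([953, 508, 0]) cylinder(h = 680, r = 39);
translate([325, -504, 0]) {
  translate([0, 0, 401]) cube([353, 354, 36]);
  cube([44, 44, 401]);
  translate([309, 0, 0]) cube([44, 44, 401]);
  translate([0, 310, 0]) cube([44, 44, 401]);
  translate([309, 310, 0]) cube([44, 44, 401]);
}
translate([325, 708, 0]) {
  translate([0, 0, 401]) cube([353, 354, 36]);
  cube([44, 44, 401]);
  translate([309, 0, 0]) cube([44, 44, 401]);
  translate([0, 310, 0]) cube([44, 44, 401]);
  translate([309, 310, 0]) cube([44, 44, 401]);
}
translate([1153, 102, 0]) {
  translate([0, 0, 401]) cube([353, 354, 36]);
  cube([44, 44, 401]);
  translate([309, 0, 0]) cube([44, 44, 401]);
  translate([0, 310, 0]) cube([44, 44, 401]);
  translate([309, 310, 0]) cube([44, 44, 401]);
}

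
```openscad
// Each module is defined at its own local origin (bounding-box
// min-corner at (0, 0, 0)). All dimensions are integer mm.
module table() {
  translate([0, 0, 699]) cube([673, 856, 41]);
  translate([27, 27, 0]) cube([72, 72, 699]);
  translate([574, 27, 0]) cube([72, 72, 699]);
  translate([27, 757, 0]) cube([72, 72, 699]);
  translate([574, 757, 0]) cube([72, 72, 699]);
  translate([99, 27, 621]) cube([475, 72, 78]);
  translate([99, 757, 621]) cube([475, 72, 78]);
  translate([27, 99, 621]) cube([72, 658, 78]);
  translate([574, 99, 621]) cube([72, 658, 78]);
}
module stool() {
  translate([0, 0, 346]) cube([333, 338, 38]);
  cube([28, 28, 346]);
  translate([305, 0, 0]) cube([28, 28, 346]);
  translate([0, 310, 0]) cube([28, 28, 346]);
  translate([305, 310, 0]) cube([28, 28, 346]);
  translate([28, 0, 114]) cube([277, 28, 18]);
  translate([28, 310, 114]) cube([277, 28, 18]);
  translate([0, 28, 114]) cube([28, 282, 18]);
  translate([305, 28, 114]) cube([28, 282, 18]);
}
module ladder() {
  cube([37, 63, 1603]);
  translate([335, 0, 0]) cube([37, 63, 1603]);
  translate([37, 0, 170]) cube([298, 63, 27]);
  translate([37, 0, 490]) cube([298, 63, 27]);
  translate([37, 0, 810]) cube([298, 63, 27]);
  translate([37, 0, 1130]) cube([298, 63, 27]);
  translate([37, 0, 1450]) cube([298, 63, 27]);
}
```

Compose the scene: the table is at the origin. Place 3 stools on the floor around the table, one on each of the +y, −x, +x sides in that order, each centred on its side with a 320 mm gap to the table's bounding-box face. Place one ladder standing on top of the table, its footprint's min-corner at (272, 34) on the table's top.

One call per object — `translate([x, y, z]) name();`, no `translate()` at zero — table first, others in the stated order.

table();
translate([170, 1176, 0]) stool();
translate([-653, 259, 0]) stool();
translate([993, 259, 0]) stool();
translate([272, 34, 740]) ladder();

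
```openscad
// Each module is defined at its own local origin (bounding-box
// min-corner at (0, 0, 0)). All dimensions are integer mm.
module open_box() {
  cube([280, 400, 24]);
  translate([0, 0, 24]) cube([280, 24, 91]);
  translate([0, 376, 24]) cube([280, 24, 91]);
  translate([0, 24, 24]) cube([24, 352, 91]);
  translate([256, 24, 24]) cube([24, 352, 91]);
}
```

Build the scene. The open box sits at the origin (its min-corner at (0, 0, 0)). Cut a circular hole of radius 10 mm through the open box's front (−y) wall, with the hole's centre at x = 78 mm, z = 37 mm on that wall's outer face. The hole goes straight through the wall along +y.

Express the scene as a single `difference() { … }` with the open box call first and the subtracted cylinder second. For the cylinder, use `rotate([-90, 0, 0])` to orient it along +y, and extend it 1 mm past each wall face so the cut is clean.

difference() {
  open_box();
  translate([78, -1, 37]) rotate([-90, 0, 0]) cylinder(h = 26, r = 10);
}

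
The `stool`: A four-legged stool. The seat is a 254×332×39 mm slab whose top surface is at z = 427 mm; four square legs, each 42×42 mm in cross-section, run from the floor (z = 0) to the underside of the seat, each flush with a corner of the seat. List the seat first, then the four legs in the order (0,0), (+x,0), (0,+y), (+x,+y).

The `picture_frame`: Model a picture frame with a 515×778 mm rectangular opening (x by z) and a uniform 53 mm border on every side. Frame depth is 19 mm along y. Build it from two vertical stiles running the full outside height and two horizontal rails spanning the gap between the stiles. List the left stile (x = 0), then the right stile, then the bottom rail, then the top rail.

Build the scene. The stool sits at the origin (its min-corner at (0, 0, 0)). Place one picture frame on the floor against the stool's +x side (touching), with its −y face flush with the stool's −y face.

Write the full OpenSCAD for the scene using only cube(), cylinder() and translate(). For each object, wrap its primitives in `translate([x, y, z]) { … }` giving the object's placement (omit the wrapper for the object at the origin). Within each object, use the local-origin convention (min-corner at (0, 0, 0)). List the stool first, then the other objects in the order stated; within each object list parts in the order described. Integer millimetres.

translate([0, 0, 388]) cube([254, 332, 39]);
cube([42, 42, 388]);
translate([212, 0, 0]) cube([42, 42, 388]);
translate([0, 290, 0]) cube([42, 42, 388]);
translate([212, 290, 0]) cube([42, 42, 388]);
translate([254, 0, 0]) {
  cube([53, 19, 884]);
  translate([568, 0, 0]) cube([53, 19, 884]);
  translate([53, 0, 0]) cube([515, 19, 53]);
  translate([53, 0, 831]) cube([515, 19, 53]);
}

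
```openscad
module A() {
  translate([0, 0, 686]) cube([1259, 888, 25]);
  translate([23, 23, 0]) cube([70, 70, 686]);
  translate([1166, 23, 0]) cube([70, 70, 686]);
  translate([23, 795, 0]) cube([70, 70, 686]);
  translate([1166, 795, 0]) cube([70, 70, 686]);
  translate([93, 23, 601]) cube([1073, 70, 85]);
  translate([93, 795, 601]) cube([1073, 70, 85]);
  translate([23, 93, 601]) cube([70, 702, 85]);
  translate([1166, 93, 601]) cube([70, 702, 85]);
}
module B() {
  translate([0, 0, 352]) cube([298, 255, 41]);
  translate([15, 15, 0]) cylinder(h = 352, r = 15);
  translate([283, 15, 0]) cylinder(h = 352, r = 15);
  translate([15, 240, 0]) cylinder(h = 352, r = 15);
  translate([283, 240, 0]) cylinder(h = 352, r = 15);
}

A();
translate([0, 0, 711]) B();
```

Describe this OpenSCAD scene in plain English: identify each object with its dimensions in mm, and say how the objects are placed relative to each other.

A is a rectangular dining table. The top is 1259×888×25 mm with its upper surface at z = 711 mm. It stands on four 70×70 mm square legs, each inset 23 mm from the nearest pair of top edges, running from the floor to the underside of the top. Four apron rails, 70 mm thick and 85 mm tall, run between adjacent legs with their top edges flush with the underside of the top and their outer faces flush with the legs' outer faces.

B is a four-legged stool. The seat is a 298×255×41 mm slab whose top surface is at z = 393 mm; four round legs, each 30 mm in diameter, run from the floor (z = 0) to the underside of the seat, each leg's axis is inset half a diameter from the nearest pair of seat edges (so the leg's bounding box is flush with the corner).

The stool is on top of the table.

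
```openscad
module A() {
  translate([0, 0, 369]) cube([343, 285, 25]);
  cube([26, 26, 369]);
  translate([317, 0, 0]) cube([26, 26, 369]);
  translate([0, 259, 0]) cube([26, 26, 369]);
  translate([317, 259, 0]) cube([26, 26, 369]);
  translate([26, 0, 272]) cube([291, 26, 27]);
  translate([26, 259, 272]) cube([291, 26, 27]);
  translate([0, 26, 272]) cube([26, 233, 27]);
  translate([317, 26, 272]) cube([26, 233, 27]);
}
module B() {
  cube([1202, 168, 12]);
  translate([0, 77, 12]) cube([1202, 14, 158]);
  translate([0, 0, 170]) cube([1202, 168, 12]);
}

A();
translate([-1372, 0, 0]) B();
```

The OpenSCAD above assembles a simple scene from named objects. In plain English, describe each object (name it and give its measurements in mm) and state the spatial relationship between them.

A is a four-legged stool. The seat is 343×285 mm, 25 mm thick, top at z = 394 mm. It stands on four square legs, each 26×26 mm in cross-section, from z = 0 to the seat underside, each flush with a corner of the seat. Four stretchers, 26 mm wide and 27 mm tall, connect adjacent legs with their undersides at z = 272 mm, each running between the inner faces of the legs it joins and aligned with the legs' outer faces on the other axis.

B is an I-beam lying along x, 1202 mm long. Overall section height 182 mm. Two flanges 168 mm wide (y) and 12 mm thick, one on the floor and one at the top; a web 14 mm thick runs between them, centred on the flange width.

The I-beam is on the floor beside the stool on its −x side.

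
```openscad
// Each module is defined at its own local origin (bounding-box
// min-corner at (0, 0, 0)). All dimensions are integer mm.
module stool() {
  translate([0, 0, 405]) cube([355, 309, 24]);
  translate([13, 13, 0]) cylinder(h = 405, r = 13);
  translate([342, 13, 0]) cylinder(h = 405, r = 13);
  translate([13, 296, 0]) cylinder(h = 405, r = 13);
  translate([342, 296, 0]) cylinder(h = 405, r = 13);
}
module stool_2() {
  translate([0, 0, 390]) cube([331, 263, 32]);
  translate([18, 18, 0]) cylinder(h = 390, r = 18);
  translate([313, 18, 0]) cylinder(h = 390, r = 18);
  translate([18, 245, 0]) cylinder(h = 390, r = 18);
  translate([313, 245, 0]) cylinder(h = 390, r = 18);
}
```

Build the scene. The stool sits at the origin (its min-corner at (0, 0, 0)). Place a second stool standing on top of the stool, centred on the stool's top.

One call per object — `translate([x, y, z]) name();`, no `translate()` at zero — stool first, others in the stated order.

stool();
translate([12, 23, 429]) stool_2();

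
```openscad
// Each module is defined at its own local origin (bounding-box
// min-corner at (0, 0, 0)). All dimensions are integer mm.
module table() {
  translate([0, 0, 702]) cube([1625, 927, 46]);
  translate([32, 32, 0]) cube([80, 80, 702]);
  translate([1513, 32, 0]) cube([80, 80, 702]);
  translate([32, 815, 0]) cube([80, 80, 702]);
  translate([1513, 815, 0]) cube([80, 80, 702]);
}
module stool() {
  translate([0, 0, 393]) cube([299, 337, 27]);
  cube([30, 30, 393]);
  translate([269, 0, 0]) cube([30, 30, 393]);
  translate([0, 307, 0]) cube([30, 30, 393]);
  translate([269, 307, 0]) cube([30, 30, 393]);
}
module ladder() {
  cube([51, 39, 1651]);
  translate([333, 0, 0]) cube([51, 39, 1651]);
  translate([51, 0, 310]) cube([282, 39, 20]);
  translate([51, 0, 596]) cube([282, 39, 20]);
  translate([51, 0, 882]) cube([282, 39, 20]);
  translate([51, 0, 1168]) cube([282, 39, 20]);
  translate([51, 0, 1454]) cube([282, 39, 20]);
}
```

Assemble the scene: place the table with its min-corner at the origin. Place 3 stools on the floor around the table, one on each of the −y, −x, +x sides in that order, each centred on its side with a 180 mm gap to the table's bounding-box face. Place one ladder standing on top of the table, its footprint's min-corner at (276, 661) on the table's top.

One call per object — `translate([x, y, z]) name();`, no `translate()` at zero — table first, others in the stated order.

table();
translate([663, -517, 0]) stool();
translate([-479, 295, 0]) stool();
translate([1805, 295, 0]) stool();
translate([276, 661, 748]) ladder();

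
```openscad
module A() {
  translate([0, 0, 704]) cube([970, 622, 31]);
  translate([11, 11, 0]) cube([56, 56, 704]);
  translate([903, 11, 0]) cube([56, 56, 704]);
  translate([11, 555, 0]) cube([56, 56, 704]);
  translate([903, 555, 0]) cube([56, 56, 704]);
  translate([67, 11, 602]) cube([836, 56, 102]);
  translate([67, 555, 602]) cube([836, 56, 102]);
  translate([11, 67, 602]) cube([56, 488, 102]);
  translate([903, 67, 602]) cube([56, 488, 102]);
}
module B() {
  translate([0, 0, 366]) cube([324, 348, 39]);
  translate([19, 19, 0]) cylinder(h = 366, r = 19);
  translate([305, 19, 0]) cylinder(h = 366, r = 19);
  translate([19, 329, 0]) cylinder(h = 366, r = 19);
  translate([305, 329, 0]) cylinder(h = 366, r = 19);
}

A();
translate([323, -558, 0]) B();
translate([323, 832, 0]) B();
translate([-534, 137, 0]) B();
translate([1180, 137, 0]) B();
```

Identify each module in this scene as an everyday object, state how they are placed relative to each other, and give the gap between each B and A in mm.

A is a table. B is a stool. Four stools sit around the table at the −y, +y, −x, +x sides. The gap between each stool and the table is 210 mm.

Each stool's nearest face is 210 mm from the table's bounding box.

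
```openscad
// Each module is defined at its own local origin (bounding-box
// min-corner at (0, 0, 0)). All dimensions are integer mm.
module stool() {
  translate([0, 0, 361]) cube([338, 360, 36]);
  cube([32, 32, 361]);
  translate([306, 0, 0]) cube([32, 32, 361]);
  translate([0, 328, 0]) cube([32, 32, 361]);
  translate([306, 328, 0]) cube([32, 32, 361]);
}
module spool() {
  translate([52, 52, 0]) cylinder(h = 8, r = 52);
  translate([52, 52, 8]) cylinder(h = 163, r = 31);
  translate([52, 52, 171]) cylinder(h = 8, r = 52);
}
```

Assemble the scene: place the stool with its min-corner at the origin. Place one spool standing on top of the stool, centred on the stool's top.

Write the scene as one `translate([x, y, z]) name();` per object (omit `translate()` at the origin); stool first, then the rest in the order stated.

stool();
translate([117, 128, 397]) spool();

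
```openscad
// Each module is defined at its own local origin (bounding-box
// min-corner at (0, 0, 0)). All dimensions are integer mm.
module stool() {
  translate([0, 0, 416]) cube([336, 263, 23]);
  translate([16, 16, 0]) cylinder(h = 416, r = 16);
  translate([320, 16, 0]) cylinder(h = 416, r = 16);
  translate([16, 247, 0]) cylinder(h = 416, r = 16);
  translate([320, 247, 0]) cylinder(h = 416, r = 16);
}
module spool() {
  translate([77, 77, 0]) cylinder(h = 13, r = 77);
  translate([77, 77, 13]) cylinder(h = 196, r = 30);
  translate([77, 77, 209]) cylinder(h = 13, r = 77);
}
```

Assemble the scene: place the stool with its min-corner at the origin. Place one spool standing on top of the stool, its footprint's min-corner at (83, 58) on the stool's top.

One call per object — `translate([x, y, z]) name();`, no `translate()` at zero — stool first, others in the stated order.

stool();
translate([83, 58, 439]) spool();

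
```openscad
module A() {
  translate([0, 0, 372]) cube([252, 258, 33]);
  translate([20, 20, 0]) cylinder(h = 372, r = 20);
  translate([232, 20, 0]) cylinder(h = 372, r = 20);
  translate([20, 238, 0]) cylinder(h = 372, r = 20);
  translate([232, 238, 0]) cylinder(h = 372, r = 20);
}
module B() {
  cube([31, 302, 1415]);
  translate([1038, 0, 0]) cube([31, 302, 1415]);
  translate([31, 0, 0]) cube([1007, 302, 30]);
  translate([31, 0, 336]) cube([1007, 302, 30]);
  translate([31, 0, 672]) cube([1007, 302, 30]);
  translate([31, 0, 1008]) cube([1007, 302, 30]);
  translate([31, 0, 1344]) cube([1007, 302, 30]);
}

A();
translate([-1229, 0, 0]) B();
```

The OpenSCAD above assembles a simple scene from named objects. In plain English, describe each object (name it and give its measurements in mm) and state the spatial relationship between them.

A is a four-legged stool. The seat is a 252×258×33 mm slab whose top surface is at z = 405 mm; four round legs, each 40 mm in diameter, run from the floor (z = 0) to the underside of the seat, each leg's axis is inset half a diameter from the nearest pair of seat edges (so the leg's bounding box is flush with the corner).

B is an open bookshelf. Two side panels, each 31 mm thick, 302 mm deep and 1415 mm tall, stand 1069 mm apart (outside-to-outside). Between them sit 5 shelves, each 30 mm thick and 302 mm deep, spanning the full gap between the sides. The bottom shelf rests on the floor (its underside at z = 0) and the clear gap between one shelf's top and the next shelf's underside is 306 mm.

The bookshelf is on the floor beside the stool on its −x side.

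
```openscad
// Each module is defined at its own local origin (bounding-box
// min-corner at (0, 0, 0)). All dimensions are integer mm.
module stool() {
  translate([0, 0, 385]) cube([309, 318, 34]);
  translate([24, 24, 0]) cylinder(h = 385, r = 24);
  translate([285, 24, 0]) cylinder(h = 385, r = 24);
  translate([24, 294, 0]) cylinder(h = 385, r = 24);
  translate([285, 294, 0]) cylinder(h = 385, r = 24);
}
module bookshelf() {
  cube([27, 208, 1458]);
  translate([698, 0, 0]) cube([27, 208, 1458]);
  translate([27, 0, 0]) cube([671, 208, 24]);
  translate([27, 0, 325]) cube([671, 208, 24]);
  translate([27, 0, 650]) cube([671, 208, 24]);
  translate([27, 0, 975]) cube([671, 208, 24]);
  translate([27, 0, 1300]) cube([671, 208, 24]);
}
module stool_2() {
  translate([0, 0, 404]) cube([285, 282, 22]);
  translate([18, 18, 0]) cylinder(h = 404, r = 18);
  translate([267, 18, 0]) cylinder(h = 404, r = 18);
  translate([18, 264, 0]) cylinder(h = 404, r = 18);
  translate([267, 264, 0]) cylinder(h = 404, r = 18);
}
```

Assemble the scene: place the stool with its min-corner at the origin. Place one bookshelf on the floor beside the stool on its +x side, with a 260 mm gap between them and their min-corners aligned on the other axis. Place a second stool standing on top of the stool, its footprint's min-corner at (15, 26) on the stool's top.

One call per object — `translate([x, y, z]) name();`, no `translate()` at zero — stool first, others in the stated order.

stool();
translate([569, 0, 0]) bookshelf();
translate([15, 26, 419]) stool_2();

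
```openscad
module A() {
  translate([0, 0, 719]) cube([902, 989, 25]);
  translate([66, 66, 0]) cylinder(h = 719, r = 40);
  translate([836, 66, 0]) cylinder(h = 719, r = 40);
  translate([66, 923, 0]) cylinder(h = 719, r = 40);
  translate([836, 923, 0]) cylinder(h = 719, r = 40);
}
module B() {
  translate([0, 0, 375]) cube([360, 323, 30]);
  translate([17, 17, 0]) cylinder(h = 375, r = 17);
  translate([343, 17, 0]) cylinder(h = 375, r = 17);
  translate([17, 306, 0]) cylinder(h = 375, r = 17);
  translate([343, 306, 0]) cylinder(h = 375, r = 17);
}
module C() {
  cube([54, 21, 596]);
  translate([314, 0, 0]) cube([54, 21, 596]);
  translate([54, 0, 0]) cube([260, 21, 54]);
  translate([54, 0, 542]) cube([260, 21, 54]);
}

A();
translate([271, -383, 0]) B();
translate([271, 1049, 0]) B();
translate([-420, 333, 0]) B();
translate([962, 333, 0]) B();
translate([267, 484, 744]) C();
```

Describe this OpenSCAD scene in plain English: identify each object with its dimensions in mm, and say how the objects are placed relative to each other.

A is a table with a 902×989 mm rectangular top, 25 mm thick, top surface at z = 744 mm, supported by four round legs of 80 mm diameter, each leg's bounding box inset 26 mm from the nearest pair of top edges, running from the floor.

B is a four-legged stool. The seat is a 360×323×30 mm slab whose top surface is at z = 405 mm; four round legs, each 34 mm in diameter, run from the floor (z = 0) to the underside of the seat, each leg's axis is inset half a diameter from the nearest pair of seat edges (so the leg's bounding box is flush with the corner).

C is a picture frame with a 260×488 mm rectangular opening (x by z) and a uniform 54 mm border on every side. Frame depth is 21 mm along y. It is built from two vertical stiles running the full outside height and two horizontal rails spanning the gap between the stiles.

Four stools sit around the table at the −y, +y, −x, +x sides. The picture frame is on top of the table, centred.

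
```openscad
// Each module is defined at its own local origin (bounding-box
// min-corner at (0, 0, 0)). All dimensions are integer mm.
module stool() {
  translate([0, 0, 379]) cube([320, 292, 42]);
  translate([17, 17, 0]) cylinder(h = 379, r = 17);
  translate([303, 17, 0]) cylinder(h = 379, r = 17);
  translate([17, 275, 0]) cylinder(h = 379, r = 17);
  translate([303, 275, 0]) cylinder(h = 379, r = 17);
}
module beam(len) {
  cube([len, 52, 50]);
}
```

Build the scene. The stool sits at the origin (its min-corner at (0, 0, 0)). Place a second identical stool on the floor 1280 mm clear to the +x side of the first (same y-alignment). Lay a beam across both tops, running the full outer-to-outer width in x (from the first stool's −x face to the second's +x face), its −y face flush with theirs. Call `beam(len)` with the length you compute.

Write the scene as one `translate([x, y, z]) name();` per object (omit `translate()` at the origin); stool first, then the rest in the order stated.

stool();
translate([1600, 0, 0]) stool();
translate([0, 0, 421]) beam(1920);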